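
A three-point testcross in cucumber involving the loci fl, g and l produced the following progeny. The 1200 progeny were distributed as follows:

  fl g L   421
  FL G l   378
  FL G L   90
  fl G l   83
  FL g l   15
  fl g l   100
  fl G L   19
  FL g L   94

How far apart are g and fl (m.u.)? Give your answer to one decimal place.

The two most frequent reciprocal classes, fl g L and FL G l, are the parental types, so the F1 was fl g L / FL G l.
The two rarest classes, fl G L and FL g l, are the double crossovers. Comparing them with the parentals, only the g allele has switched, so g is the middle locus and the order is fl – g – l.
Crossovers in the fl–g interval produce the single-crossover classes FL g L and fl G l (94 + 83 = 177) plus the double crossovers (34).
RF(fl–g) = (177 + 34) / 1200 = 211/1200 = 0.1758 → 17.6 m.u.

17.6 m.u.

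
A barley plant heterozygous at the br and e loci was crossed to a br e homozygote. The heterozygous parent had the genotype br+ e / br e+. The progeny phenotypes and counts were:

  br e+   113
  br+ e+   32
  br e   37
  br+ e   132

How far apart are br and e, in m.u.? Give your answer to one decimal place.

The recombinant classes are br+ e+ and br e: 32 + 37 = 69.
Recombination frequency = 69/314 = 0.2197 ≈ 22.0%, i.e. 22.0 m.u.

22.0 m.u.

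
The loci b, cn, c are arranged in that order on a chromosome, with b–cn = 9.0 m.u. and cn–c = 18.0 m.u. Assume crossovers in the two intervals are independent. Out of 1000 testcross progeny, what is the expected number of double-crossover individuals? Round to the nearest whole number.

Map distances give recombination frequencies of 0.090 and 0.180 for the two intervals.
With no interference, expected double-crossover frequency = 0.090 × 0.180 = 0.01620.
Expected number = 0.01620 × 1000 = 16.20 ≈ 16.

16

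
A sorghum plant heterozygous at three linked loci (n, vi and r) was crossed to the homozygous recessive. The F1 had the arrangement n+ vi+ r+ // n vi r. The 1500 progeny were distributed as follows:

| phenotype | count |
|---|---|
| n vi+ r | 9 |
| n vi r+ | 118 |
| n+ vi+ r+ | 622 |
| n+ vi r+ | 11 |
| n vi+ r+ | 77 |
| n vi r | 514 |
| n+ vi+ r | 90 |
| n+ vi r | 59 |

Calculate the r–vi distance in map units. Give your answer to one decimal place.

15.2 map units

The two rarest classes, n+ vi r+ and n vi+ r, are the double crossovers. Comparing them with the parentals, only the vi allele has switched, so vi is the middle locus and the order is r – vi – n.
Crossovers in the r–vi interval produce the single-crossover classes n+ vi+ r and n vi r+ (90 + 118 = 208) plus the double crossovers (20).
RF(r–vi) = (208 + 20) / 1500 = 228/1500 = 0.1520 → 15.2 map units.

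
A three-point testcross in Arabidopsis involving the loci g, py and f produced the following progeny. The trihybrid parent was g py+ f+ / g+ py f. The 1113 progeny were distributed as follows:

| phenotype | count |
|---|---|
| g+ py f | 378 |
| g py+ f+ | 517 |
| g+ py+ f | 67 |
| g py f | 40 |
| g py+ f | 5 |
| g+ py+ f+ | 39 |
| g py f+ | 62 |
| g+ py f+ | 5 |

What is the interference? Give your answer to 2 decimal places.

0.10

The two rarest classes, g py+ f and g+ py f+, are the double crossovers. Comparing them with the parentals, only the f allele has switched, so f is the middle locus and the order is g – f – py.
g–f: (79 + 10)/1113 = 0.0800; f–py: (129 + 10)/1113 = 0.1249.
Expected DCO frequency = 0.0800 × 0.1249 ≈ 0.00999; observed = 10/1113 ≈ 0.00898.
Coefficient of coincidence = 0.00898/0.00999 ≈ 0.90; interference = 1 − 0.90 = 0.10.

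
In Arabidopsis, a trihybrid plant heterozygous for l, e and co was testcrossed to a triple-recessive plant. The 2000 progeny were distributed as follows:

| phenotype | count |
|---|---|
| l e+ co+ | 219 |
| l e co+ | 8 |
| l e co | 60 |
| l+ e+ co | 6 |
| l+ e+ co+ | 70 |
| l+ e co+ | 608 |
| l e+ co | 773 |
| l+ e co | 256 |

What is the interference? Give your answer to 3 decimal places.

The two most frequent reciprocal classes, l+ e co+ and l e+ co, are the parental types, so the F1 was l+ e co+ / l e+ co.
The two rarest classes, l e co+ and l+ e+ co, are the double crossovers. Comparing them with the parentals, only the l allele has switched, so l is the middle locus and the order is co – l – e.
co–l: (475 + 14)/2000 = 0.2445; l–e: (130 + 14)/2000 = 0.0720.
Expected DCO frequency = 0.2445 × 0.0720 ≈ 0.01760; observed = 14/2000 ≈ 0.00700.
Coefficient of coincidence = 0.00700/0.01760 ≈ 0.398; interference = 1 − 0.398 = 0.602.

0.602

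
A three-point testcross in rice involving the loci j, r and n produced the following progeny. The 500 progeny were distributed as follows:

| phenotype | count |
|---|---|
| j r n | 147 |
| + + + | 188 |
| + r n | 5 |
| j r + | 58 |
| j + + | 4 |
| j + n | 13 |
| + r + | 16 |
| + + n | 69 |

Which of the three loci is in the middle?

j

The two most frequent reciprocal classes, j r n and + + +, are the parental types, so the F1 was j r n / + + +.
The two rarest classes, + r n and j + +, are the double crossovers. Comparing them with the parentals, only the j allele has switched, so j is the middle locus and the order is r – j – n.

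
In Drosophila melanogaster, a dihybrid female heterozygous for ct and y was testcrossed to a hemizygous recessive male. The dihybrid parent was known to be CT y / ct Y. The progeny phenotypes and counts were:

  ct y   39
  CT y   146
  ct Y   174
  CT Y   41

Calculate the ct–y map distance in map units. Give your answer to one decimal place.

20.0 map units

The recombinant classes are CT Y and ct y: 41 + 39 = 80.
Recombination frequency = 80/400 = 0.2000 ≈ 20.0%, i.e. 20.0 map units.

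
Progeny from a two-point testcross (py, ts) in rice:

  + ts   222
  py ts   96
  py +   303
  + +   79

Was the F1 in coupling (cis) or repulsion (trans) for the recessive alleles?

trans

The two most frequent classes are + ts (222) and py + (303); these are the parental (non-recombinant) types.
So the F1 carried + ts on one chromosome and py + on the other — the recessive alleles are on opposite chromosomes (trans / repulsion).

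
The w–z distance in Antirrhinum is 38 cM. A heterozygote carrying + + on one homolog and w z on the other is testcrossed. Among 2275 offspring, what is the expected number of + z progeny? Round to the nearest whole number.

432

A map distance of 38 cM corresponds to a recombination frequency of 0.380.
The F1 is + + / w z, so + z is a recombinant gamete class with expected frequency r/2 = 0.380/2 = 0.1900.
Expected number = 0.1900 × 2275 = 432.25 ≈ 432.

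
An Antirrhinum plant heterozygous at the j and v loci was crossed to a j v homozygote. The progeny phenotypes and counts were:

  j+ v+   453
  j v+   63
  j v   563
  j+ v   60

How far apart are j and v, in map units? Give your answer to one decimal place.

The two most frequent classes, j+ v+ (453) and j v (563), are the parental types, so the F1 was j+ v+ / j v.
The recombinant classes are j+ v and j v+: 60 + 63 = 123.
Recombination frequency = 123/1139 = 0.1080 ≈ 10.8%, i.e. 10.8 map units.

10.8 map units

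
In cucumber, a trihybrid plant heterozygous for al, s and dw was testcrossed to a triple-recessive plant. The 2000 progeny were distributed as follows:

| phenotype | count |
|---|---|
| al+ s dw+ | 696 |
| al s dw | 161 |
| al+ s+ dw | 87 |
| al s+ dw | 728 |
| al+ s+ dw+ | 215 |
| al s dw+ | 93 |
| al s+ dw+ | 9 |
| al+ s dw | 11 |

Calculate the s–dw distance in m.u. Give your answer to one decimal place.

19.8 m.u.

The two most frequent reciprocal classes, al+ s dw+ and al s+ dw, are the parental types, so the F1 was al+ s dw+ / al s+ dw.
The two rarest classes, al+ s dw and al s+ dw+, are the double crossovers. Comparing them with the parentals, only the dw allele has switched, so dw is the middle locus and the order is s – dw – al.
Crossovers in the s–dw interval produce the single-crossover classes al+ s+ dw+ and al s dw (215 + 161 = 376) plus the double crossovers (20).
RF(s–dw) = (376 + 20) / 2000 = 396/2000 = 0.1980 → 19.8 m.u.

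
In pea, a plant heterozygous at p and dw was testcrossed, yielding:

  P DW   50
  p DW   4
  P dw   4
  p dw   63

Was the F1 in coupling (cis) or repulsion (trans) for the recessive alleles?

The two most frequent classes are P DW (50) and p dw (63); these are the parental (non-recombinant) types.
So the F1 carried P DW on one chromosome and p dw on the other — the recessive alleles are on the same chromosome (cis / coupling).

cis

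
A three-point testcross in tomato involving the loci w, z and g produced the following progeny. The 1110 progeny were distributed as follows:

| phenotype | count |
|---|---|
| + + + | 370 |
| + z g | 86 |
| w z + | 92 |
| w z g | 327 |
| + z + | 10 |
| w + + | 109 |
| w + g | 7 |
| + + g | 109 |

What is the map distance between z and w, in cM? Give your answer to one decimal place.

The two most frequent reciprocal classes, w z g and + + +, are the parental types, so the F1 was w z g / + + +.
The two rarest classes, w + g and + z +, are the double crossovers. Comparing them with the parentals, only the z allele has switched, so z is the middle locus and the order is g – z – w.
Crossovers in the z–w interval produce the single-crossover classes + z g and w + + (86 + 109 = 195) plus the double crossovers (17).
RF(z–w) = (195 + 17) / 1110 = 212/1110 = 0.1910 → 19.1 cM.

19.1 cM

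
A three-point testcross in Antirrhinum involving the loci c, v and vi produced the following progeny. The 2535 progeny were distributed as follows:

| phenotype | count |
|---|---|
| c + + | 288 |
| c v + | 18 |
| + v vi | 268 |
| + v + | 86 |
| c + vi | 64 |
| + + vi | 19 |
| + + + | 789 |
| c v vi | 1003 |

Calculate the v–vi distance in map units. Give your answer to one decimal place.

The two most frequent reciprocal classes, + + + and c v vi, are the parental types, so the F1 was + + + / c v vi.
The two rarest classes, + + vi and c v +, are the double crossovers. Comparing them with the parentals, only the vi allele has switched, so vi is the middle locus and the order is v – vi – c.
Crossovers in the v–vi interval produce the single-crossover classes + v + and c + vi (86 + 64 = 150) plus the double crossovers (37).
RF(v–vi) = (150 + 37) / 2535 = 187/2535 = 0.0738 → 7.4 map units.

7.4 map units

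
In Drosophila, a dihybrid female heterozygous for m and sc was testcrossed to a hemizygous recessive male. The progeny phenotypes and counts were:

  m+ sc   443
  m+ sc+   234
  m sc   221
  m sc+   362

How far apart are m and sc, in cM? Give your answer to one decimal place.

36.1 cM

The two most frequent classes, m+ sc (443) and m sc+ (362), are the parental types, so the F1 was m+ sc / m sc+.
The recombinant classes are m+ sc+ and m sc: 234 + 221 = 455.
Recombination frequency = 455/1260 = 0.3611 ≈ 36.1%, i.e. 36.1 cM.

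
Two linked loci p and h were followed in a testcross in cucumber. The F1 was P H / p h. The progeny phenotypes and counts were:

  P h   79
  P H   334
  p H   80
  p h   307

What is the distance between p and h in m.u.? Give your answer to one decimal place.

The recombinant classes are P h and p H: 79 + 80 = 159.
Recombination frequency = 159/800 = 0.1988 ≈ 19.9%, i.e. 19.9 m.u.

19.9 m.u.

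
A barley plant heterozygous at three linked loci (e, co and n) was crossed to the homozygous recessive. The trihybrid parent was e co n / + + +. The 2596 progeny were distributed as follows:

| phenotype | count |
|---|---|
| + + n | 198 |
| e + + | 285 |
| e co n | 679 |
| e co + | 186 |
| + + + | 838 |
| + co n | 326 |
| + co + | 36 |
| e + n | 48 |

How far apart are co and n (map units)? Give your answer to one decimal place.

The two rarest classes, e + n and + co +, are the double crossovers. Comparing them with the parentals, only the co allele has switched, so co is the middle locus and the order is n – co – e.
Crossovers in the n–co interval produce the single-crossover classes e co + and + + n (186 + 198 = 384) plus the double crossovers (84).
RF(n–co) = (384 + 84) / 2596 = 468/2596 = 0.1803 → 18.0 map units.

18.0 map units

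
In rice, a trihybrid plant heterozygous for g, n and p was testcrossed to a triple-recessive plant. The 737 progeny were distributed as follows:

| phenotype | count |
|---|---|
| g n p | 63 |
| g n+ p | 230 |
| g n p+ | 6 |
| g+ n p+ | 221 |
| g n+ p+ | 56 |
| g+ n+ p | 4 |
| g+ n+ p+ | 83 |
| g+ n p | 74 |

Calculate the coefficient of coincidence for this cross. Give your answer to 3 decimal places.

The two most frequent reciprocal classes, g n+ p and g+ n p+, are the parental types, so the F1 was g n+ p / g+ n p+.
The two rarest classes, g+ n+ p and g n p+, are the double crossovers. Comparing them with the parentals, only the g allele has switched, so g is the middle locus and the order is n – g – p.
n–g: (146 + 10)/737 = 0.2117; g–p: (130 + 10)/737 = 0.1900.
Expected DCO frequency = 0.2117 × 0.1900 ≈ 0.04022; observed = 10/737 ≈ 0.01357.
Coefficient of coincidence = 0.01357/0.04022 ≈ 0.337.

0.337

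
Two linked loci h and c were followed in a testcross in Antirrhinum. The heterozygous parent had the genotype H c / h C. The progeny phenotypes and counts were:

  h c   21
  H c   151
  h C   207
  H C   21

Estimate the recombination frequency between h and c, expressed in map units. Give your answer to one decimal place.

The recombinant classes are H C and h c: 21 + 21 = 42.
Recombination frequency = 42/400 = 0.1050 ≈ 10.5%, i.e. 10.5 map units.

10.5 map units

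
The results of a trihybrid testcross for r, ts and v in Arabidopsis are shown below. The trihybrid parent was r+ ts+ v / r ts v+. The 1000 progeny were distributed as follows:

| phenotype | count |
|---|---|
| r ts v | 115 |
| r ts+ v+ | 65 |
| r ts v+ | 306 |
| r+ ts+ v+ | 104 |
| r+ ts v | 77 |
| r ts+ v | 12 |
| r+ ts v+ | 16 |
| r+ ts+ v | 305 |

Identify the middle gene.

The two rarest classes, r ts+ v and r+ ts v+, are the double crossovers. Comparing them with the parentals, only the r allele has switched, so r is the middle locus and the order is ts – r – v.

r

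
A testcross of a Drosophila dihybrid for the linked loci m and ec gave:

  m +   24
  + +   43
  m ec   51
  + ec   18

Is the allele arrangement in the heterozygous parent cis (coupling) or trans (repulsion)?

The two most frequent classes are + + (43) and m ec (51); these are the parental (non-recombinant) types.
So the F1 carried + + on one chromosome and m ec on the other — the recessive alleles are on the same chromosome (cis / coupling).

cis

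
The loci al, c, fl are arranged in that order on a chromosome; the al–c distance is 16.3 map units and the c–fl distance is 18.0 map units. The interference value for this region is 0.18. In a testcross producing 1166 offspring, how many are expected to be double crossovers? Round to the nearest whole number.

28

Map distances give recombination frequencies of 0.163 and 0.180 for the two intervals.
With interference 0.18 (so coincidence = 0.82), expected double-crossover frequency = 0.163 × 0.180 × 0.82 = 0.02406.
Expected number = 0.02406 × 1166 = 28.05 ≈ 28.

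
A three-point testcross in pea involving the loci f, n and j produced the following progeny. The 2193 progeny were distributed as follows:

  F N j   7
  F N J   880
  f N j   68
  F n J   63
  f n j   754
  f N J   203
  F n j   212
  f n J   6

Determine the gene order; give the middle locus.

The two most frequent reciprocal classes, f n j and F N J, are the parental types, so the F1 was f n j / F N J.
The two rarest classes, f n J and F N j, are the double crossovers. Comparing them with the parentals, only the j allele has switched, so j is the middle locus and the order is f – j – n.

j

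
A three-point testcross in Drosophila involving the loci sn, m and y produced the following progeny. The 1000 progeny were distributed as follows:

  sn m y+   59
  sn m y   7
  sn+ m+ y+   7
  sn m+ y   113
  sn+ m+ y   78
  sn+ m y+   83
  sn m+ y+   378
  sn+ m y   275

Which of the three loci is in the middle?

The two most frequent reciprocal classes, sn+ m y and sn m+ y+, are the parental types, so the F1 was sn+ m y / sn m+ y+.
The two rarest classes, sn m y and sn+ m+ y+, are the double crossovers. Comparing them with the parentals, only the sn allele has switched, so sn is the middle locus and the order is m – sn – y.

sn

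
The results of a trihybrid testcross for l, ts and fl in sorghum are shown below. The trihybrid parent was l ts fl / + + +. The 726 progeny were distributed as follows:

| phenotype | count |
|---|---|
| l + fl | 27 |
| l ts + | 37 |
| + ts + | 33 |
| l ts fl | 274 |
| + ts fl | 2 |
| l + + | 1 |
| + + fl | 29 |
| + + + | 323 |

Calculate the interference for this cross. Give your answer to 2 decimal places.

The two rarest classes, + ts fl and l + +, are the double crossovers. Comparing them with the parentals, only the l allele has switched, so l is the middle locus and the order is ts – l – fl.
ts–l: (60 + 3)/726 = 0.0868; l–fl: (66 + 3)/726 = 0.0950.
Expected DCO frequency = 0.0868 × 0.0950 ≈ 0.00825; observed = 3/726 ≈ 0.00413.
Coefficient of coincidence = 0.00413/0.00825 ≈ 0.50; interference = 1 − 0.50 = 0.50.

0.50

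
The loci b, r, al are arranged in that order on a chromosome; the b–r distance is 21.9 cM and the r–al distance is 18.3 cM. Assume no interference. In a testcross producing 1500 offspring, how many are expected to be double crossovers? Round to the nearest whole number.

60

Map distances give recombination frequencies of 0.219 and 0.183 for the two intervals.
With no interference, expected double-crossover frequency = 0.219 × 0.183 = 0.04008.
Expected number = 0.04008 × 1500 = 60.12 ≈ 60.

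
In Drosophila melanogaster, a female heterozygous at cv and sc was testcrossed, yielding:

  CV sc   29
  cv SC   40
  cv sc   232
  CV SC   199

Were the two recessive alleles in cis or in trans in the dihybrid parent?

cis

The two most frequent classes are CV SC (199) and cv sc (232); these are the parental (non-recombinant) types.
So the F1 carried CV SC on one chromosome and cv sc on the other — the recessive alleles are on the same chromosome (cis / coupling).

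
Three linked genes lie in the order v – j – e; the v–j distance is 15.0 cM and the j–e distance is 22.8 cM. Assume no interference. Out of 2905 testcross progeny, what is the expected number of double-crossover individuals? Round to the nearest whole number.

Map distances give recombination frequencies of 0.150 and 0.228 for the two intervals.
With no interference, expected double-crossover frequency = 0.150 × 0.228 = 0.03420.
Expected number = 0.03420 × 2905 = 99.35 ≈ 99.

99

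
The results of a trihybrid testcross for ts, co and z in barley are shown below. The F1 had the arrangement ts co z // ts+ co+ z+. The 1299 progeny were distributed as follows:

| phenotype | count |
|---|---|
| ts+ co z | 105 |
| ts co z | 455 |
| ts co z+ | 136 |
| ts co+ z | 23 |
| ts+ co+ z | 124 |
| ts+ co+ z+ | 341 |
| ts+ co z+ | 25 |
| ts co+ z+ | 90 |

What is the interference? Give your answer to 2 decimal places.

0.17

The two rarest classes, ts co+ z and ts+ co z+, are the double crossovers. Comparing them with the parentals, only the co allele has switched, so co is the middle locus and the order is ts – co – z.
ts–co: (195 + 48)/1299 = 0.1871; co–z: (260 + 48)/1299 = 0.2371.
Expected DCO frequency = 0.1871 × 0.2371 ≈ 0.04436; observed = 48/1299 ≈ 0.03695.
Coefficient of coincidence = 0.03695/0.04436 ≈ 0.83; interference = 1 − 0.83 = 0.17.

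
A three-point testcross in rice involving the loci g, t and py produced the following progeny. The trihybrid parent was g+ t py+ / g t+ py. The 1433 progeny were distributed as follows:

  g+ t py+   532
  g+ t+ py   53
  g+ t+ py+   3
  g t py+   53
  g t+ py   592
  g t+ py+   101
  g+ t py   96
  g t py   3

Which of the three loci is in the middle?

t

The two rarest classes, g+ t+ py+ and g t py, are the double crossovers. Comparing them with the parentals, only the t allele has switched, so t is the middle locus and the order is g – t – py.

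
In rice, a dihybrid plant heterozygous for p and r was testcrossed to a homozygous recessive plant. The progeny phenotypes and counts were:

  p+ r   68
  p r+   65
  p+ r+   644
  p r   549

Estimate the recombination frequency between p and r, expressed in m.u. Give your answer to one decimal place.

10.0 m.u.

The two most frequent classes, p+ r+ (644) and p r (549), are the parental types, so the F1 was p+ r+ / p r.
The recombinant classes are p+ r and p r+: 68 + 65 = 133.
Recombination frequency = 133/1326 = 0.1003 ≈ 10.0%, i.e. 10.0 m.u.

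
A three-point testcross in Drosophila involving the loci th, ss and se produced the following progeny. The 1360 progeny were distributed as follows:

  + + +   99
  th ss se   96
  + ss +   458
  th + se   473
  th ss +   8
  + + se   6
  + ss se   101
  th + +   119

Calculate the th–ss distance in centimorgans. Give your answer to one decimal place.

15.4 centimorgans

The two most frequent reciprocal classes, + ss + and th + se, are the parental types, so the F1 was + ss + / th + se.
The two rarest classes, th ss + and + + se, are the double crossovers. Comparing them with the parentals, only the th allele has switched, so th is the middle locus and the order is ss – th – se.
Crossovers in the ss–th interval produce the single-crossover classes + + + and th ss se (99 + 96 = 195) plus the double crossovers (14).
RF(ss–th) = (195 + 14) / 1360 = 209/1360 = 0.1537 → 15.4 centimorgans.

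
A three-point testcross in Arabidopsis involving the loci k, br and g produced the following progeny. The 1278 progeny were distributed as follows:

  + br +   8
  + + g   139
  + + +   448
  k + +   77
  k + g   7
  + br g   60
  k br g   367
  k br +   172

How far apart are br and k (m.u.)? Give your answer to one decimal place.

11.9 m.u.

The two most frequent reciprocal classes, + + + and k br g, are the parental types, so the F1 was + + + / k br g.
The two rarest classes, + br + and k + g, are the double crossovers. Comparing them with the parentals, only the br allele has switched, so br is the middle locus and the order is k – br – g.
Crossovers in the k–br interval produce the single-crossover classes k + + and + br g (77 + 60 = 137) plus the double crossovers (15).
RF(k–br) = (137 + 15) / 1278 = 152/1278 = 0.1189 → 11.9 m.u.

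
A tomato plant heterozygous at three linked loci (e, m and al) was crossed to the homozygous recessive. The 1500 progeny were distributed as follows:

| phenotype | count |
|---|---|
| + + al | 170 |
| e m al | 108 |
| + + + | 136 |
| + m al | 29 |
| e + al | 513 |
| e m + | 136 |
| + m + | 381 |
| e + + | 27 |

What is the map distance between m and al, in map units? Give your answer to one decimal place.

20.0 map units

The two most frequent reciprocal classes, e + al and + m +, are the parental types, so the F1 was e + al / + m +.
The two rarest classes, e + + and + m al, are the double crossovers. Comparing them with the parentals, only the al allele has switched, so al is the middle locus and the order is e – al – m.
Crossovers in the al–m interval produce the single-crossover classes e m al and + + + (108 + 136 = 244) plus the double crossovers (56).
RF(al–m) = (244 + 56) / 1500 = 300/1500 = 0.2000 → 20.0 map units.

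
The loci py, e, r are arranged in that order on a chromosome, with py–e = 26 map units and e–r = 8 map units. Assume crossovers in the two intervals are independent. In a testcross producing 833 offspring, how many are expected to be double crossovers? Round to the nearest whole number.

Map distances give recombination frequencies of 0.260 and 0.080 for the two intervals.
With no interference, expected double-crossover frequency = 0.260 × 0.080 = 0.02080.
Expected number = 0.02080 × 833 = 17.33 ≈ 17.

17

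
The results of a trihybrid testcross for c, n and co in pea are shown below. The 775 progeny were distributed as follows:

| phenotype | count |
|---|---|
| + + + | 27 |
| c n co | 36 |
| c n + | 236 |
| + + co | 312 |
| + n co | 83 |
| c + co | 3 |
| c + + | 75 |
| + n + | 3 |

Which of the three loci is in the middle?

The two most frequent reciprocal classes, c n + and + + co, are the parental types, so the F1 was c n + / + + co.
The two rarest classes, + n + and c + co, are the double crossovers. Comparing them with the parentals, only the c allele has switched, so c is the middle locus and the order is co – c – n.

c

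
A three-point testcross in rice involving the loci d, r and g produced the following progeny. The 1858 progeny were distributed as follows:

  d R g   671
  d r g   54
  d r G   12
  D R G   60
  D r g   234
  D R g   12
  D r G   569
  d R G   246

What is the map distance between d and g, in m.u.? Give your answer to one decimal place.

The two most frequent reciprocal classes, d R g and D r G, are the parental types, so the F1 was d R g / D r G.
The two rarest classes, D R g and d r G, are the double crossovers. Comparing them with the parentals, only the d allele has switched, so d is the middle locus and the order is g – d – r.
Crossovers in the g–d interval produce the single-crossover classes d R G and D r g (246 + 234 = 480) plus the double crossovers (24).
RF(g–d) = (480 + 24) / 1858 = 504/1858 = 0.2713 → 27.1 m.u.

27.1 m.u.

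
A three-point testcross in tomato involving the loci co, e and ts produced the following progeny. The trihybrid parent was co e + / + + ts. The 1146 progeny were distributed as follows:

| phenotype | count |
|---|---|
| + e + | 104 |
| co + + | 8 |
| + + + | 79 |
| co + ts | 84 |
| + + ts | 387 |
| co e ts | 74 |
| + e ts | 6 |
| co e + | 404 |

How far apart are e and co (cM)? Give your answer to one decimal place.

17.6 cM

The two rarest classes, co + + and + e ts, are the double crossovers. Comparing them with the parentals, only the e allele has switched, so e is the middle locus and the order is ts – e – co.
Crossovers in the e–co interval produce the single-crossover classes + e + and co + ts (104 + 84 = 188) plus the double crossovers (14).
RF(e–co) = (188 + 14) / 1146 = 202/1146 = 0.1763 → 17.6 cM.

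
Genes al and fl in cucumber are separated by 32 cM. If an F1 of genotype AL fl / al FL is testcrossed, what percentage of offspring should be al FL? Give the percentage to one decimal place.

A map distance of 32 cM corresponds to a recombination frequency of 0.320.
The F1 is AL fl / al FL, so al FL is a parental gamete class with expected frequency (1 − r)/2 = 0.680/2 = 0.3400.
That is 0.3400 = 34.0% of the progeny.

34.0%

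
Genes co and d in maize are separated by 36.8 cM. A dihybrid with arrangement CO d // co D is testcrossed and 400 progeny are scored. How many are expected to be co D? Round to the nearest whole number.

A map distance of 36.8 cM corresponds to a recombination frequency of 0.368.
The F1 is CO d / co D, so co D is a parental gamete class with expected frequency (1 − r)/2 = 0.632/2 = 0.3160.
Expected number = 0.3160 × 400 = 126.40 ≈ 126.

126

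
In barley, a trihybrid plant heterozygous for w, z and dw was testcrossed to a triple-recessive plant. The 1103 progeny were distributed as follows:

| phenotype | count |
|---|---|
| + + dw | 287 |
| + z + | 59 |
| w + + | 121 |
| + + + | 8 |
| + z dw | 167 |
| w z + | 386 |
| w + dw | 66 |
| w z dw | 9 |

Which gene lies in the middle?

The two most frequent reciprocal classes, + + dw and w z +, are the parental types, so the F1 was + + dw / w z +.
The two rarest classes, + + + and w z dw, are the double crossovers. Comparing them with the parentals, only the dw allele has switched, so dw is the middle locus and the order is w – dw – z.

dw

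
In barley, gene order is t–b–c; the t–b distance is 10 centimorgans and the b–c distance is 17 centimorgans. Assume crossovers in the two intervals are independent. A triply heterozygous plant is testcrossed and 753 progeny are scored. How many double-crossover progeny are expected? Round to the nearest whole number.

Map distances give recombination frequencies of 0.100 and 0.170 for the two intervals.
With no interference, expected double-crossover frequency = 0.100 × 0.170 = 0.01700.
Expected number = 0.01700 × 753 = 12.80 ≈ 13.

13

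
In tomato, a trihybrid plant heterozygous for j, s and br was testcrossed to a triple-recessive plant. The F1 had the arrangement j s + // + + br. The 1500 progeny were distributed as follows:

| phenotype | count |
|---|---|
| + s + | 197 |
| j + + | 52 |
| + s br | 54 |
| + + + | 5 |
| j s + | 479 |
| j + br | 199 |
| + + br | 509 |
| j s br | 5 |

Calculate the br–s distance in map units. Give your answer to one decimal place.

7.7 map units

The two rarest classes, j s br and + + +, are the double crossovers. Comparing them with the parentals, only the br allele has switched, so br is the middle locus and the order is s – br – j.
Crossovers in the s–br interval produce the single-crossover classes j + + and + s br (52 + 54 = 106) plus the double crossovers (10).
RF(s–br) = (106 + 10) / 1500 = 116/1500 = 0.0773 → 7.7 map units.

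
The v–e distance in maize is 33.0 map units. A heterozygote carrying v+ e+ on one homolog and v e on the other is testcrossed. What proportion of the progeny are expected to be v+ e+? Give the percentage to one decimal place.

33.5%

A map distance of 33.0 map units corresponds to a recombination frequency of 0.330.
The F1 is v+ e+ / v e, so v+ e+ is a parental gamete class with expected frequency (1 − r)/2 = 0.670/2 = 0.3350.
That is 0.3350 = 33.5% of the progeny.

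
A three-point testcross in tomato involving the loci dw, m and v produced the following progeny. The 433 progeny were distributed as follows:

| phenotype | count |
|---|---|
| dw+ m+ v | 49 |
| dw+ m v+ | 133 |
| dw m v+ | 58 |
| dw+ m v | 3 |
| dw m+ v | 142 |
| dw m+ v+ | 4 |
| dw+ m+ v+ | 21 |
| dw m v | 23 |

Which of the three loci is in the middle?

The two most frequent reciprocal classes, dw m+ v and dw+ m v+, are the parental types, so the F1 was dw m+ v / dw+ m v+.
The two rarest classes, dw m+ v+ and dw+ m v, are the double crossovers. Comparing them with the parentals, only the v allele has switched, so v is the middle locus and the order is dw – v – m.

v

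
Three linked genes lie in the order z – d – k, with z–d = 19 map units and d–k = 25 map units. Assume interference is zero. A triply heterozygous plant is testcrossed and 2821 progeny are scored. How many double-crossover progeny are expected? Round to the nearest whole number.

Map distances give recombination frequencies of 0.190 and 0.250 for the two intervals.
With no interference, expected double-crossover frequency = 0.190 × 0.250 = 0.04750.
Expected number = 0.04750 × 2821 = 134.00 ≈ 134.

134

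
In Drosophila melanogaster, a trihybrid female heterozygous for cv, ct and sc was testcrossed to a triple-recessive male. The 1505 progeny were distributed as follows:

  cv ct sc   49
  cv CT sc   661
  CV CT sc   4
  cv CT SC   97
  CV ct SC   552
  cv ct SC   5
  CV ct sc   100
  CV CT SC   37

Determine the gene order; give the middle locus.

cv

The two most frequent reciprocal classes, cv CT sc and CV ct SC, are the parental types, so the F1 was cv CT sc / CV ct SC.
The two rarest classes, CV CT sc and cv ct SC, are the double crossovers. Comparing them with the parentals, only the cv allele has switched, so cv is the middle locus and the order is sc – cv – ct.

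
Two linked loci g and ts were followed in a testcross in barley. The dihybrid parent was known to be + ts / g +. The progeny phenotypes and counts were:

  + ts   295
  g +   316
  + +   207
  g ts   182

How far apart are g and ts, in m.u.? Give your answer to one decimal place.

The recombinant classes are + + and g ts: 207 + 182 = 389.
Recombination frequency = 389/1000 = 0.3890 ≈ 38.9%, i.e. 38.9 m.u.

38.9 m.u.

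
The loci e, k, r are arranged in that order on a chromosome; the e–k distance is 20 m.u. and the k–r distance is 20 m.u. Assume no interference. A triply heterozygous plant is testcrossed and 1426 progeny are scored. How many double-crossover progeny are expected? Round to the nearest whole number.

57

Map distances give recombination frequencies of 0.200 and 0.200 for the two intervals.
With no interference, expected double-crossover frequency = 0.200 × 0.200 = 0.04000.
Expected number = 0.04000 × 1426 = 57.04 ≈ 57.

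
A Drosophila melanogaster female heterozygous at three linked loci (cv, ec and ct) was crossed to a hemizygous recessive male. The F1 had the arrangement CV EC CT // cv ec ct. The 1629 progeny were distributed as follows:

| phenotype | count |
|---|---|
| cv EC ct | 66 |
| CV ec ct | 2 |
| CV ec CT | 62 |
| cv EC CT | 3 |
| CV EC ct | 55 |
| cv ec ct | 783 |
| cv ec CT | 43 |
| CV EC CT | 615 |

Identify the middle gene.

The two rarest classes, cv EC CT and CV ec ct, are the double crossovers. Comparing them with the parentals, only the cv allele has switched, so cv is the middle locus and the order is ct – cv – ec.

cv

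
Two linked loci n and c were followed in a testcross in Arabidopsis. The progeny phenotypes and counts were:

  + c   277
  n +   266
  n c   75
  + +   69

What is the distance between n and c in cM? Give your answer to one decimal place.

The two most frequent classes, + c (277) and n + (266), are the parental types, so the F1 was + c / n +.
The recombinant classes are + + and n c: 69 + 75 = 144.
Recombination frequency = 144/687 = 0.2096 ≈ 21.0%, i.e. 21.0 cM.

21.0 cM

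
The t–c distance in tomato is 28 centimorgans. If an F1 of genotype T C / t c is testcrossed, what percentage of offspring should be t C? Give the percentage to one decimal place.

A map distance of 28 centimorgans corresponds to a recombination frequency of 0.280.
The F1 is T C / t c, so t C is a recombinant gamete class with expected frequency r/2 = 0.280/2 = 0.1400.
That is 0.1400 = 14.0% of the progeny.

14.0%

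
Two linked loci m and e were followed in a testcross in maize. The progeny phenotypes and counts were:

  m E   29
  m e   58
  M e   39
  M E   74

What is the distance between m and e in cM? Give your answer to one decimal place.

The two most frequent classes, M E (74) and m e (58), are the parental types, so the F1 was M E / m e.
The recombinant classes are M e and m E: 39 + 29 = 68.
Recombination frequency = 68/200 = 0.3400 ≈ 34.0%, i.e. 34.0 cM.

34.0 cM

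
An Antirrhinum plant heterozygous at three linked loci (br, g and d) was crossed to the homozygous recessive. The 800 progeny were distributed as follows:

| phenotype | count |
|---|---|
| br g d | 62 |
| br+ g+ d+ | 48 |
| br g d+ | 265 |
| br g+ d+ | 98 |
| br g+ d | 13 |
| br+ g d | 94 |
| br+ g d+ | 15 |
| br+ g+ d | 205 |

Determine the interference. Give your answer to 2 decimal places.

The two most frequent reciprocal classes, br g d+ and br+ g+ d, are the parental types, so the F1 was br g d+ / br+ g+ d.
The two rarest classes, br+ g d+ and br g+ d, are the double crossovers. Comparing them with the parentals, only the br allele has switched, so br is the middle locus and the order is g – br – d.
g–br: (192 + 28)/800 = 0.2750; br–d: (110 + 28)/800 = 0.1725.
Expected DCO frequency = 0.2750 × 0.1725 ≈ 0.04744; observed = 28/800 ≈ 0.03500.
Coefficient of coincidence = 0.03500/0.04744 ≈ 0.74; interference = 1 − 0.74 = 0.26.

0.26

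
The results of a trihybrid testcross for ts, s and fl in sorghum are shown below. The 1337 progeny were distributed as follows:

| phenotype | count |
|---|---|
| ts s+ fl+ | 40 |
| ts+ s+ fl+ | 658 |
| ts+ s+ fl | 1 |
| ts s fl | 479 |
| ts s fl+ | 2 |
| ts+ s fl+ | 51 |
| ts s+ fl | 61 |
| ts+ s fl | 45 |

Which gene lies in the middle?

fl

The two most frequent reciprocal classes, ts+ s+ fl+ and ts s fl, are the parental types, so the F1 was ts+ s+ fl+ / ts s fl.
The two rarest classes, ts+ s+ fl and ts s fl+, are the double crossovers. Comparing them with the parentals, only the fl allele has switched, so fl is the middle locus and the order is s – fl – ts.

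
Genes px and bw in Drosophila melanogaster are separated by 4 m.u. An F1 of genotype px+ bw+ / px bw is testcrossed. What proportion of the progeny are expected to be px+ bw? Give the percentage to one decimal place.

A map distance of 4 m.u. corresponds to a recombination frequency of 0.040.
The F1 is px+ bw+ / px bw, so px+ bw is a recombinant gamete class with expected frequency r/2 = 0.040/2 = 0.0200.
That is 0.0200 = 2.0% of the progeny.

2.0%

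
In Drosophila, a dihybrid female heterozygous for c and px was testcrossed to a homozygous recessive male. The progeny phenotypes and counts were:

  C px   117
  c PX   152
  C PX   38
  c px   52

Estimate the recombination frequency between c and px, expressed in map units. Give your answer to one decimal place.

25.1 map units

The two most frequent classes, C px (117) and c PX (152), are the parental types, so the F1 was C px / c PX.
The recombinant classes are C PX and c px: 38 + 52 = 90.
Recombination frequency = 90/359 = 0.2507 ≈ 25.1%, i.e. 25.1 map units.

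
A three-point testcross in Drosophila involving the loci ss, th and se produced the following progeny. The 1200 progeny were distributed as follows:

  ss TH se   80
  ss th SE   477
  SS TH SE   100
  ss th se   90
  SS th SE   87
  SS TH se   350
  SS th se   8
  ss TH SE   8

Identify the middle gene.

th

The two most frequent reciprocal classes, SS TH se and ss th SE, are the parental types, so the F1 was SS TH se / ss th SE.
The two rarest classes, SS th se and ss TH SE, are the double crossovers. Comparing them with the parentals, only the th allele has switched, so th is the middle locus and the order is ss – th – se.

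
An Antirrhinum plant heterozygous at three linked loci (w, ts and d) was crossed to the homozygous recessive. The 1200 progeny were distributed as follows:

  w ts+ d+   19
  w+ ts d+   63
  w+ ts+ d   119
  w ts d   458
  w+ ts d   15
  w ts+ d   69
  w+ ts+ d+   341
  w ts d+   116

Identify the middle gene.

w

The two most frequent reciprocal classes, w+ ts+ d+ and w ts d, are the parental types, so the F1 was w+ ts+ d+ / w ts d.
The two rarest classes, w ts+ d+ and w+ ts d, are the double crossovers. Comparing them with the parentals, only the w allele has switched, so w is the middle locus and the order is ts – w – d.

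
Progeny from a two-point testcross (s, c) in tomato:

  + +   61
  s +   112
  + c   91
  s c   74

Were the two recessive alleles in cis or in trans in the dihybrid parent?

trans

The two most frequent classes are + c (91) and s + (112); these are the parental (non-recombinant) types.
So the F1 carried + c on one chromosome and s + on the other — the recessive alleles are on opposite chromosomes (trans / repulsion).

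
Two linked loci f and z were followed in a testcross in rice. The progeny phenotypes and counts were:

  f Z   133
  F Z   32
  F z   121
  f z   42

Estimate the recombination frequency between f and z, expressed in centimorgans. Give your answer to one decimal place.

The two most frequent classes, F z (121) and f Z (133), are the parental types, so the F1 was F z / f Z.
The recombinant classes are F Z and f z: 32 + 42 = 74.
Recombination frequency = 74/328 = 0.2256 ≈ 22.6%, i.e. 22.6 centimorgans.

22.6 centimorgans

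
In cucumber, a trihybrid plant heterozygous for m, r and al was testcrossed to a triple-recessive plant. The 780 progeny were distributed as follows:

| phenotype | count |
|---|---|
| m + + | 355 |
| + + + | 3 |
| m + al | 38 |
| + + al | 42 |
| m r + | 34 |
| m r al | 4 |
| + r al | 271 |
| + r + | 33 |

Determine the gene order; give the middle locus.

m

The two most frequent reciprocal classes, m + + and + r al, are the parental types, so the F1 was m + + / + r al.
The two rarest classes, + + + and m r al, are the double crossovers. Comparing them with the parentals, only the m allele has switched, so m is the middle locus and the order is r – m – al.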